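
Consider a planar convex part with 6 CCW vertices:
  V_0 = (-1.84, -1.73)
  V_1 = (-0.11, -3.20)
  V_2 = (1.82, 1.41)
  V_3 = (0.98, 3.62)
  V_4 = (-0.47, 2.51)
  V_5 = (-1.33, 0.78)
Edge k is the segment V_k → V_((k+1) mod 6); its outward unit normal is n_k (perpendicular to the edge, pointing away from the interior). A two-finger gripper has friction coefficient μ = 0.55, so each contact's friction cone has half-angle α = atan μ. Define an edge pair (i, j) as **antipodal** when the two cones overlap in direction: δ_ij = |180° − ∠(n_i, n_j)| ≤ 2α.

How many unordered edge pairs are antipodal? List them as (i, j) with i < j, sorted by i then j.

count = 6; pairs: (0,2), (1,3), (1,4), (1,5), (2,4), (2,5)

α = atan 0.55 = 28.81°;  2α = 57.62°
n_0 = (-0.6475, -0.7620)
n_1 = (+0.9224, -0.3862)
n_2 = (+0.9348, +0.3553)
n_3 = (-0.6079, +0.7940)
n_4 = (-0.8955, +0.4451)
n_5 = (-0.9800, +0.1991)
  (0,1): δ = 72.36°  ·
  (0,2): δ = 28.83°  ✓
  (0,3): δ = 77.79°  ·
  (0,4): δ = 103.92°  ·
  (0,5): δ = 118.87°  ·
  (1,2): δ = 136.47°  ·
  (1,3): δ = 29.85°  ✓
  (1,4): δ = 3.72°  ✓
  (1,5): δ = 11.23°  ✓
  (2,3): δ = 73.38°  ·
  (2,4): δ = 47.24°  ✓
  (2,5): δ = 32.30°  ✓
  (3,4): δ = 153.87°  ·
  (3,5): δ = 138.92°  ·
  (4,5): δ = 165.05°  ·
antipodal pairs: 6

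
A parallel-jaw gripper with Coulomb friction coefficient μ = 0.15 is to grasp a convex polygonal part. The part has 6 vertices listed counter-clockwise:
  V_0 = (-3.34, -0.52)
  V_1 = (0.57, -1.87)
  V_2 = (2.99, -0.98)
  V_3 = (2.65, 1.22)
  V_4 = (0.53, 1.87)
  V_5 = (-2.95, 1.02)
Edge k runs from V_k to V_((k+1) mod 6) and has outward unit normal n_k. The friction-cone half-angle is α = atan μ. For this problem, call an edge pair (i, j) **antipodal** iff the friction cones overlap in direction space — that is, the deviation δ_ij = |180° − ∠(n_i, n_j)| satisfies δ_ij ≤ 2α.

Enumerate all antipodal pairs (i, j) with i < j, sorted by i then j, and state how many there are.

count = 2; pairs: (0,3), (1,4)

α = atan 0.15 = 8.53°;  2α = 17.06°
n_0 = (-0.3264, -0.9452)
n_1 = (+0.3452, -0.9385)
n_2 = (+0.9883, +0.1527)
n_3 = (+0.2931, +0.9561)
n_4 = (-0.2373, +0.9714)
n_5 = (-0.9694, +0.2455)
  (0,1): δ = 140.76°  ·
  (0,2): δ = 62.17°  ·
  (0,3): δ = 2.00°  ✓
  (0,4): δ = 32.77°  ·
  (0,5): δ = 94.84°  ·
  (1,2): δ = 101.41°  ·
  (1,3): δ = 37.24°  ·
  (1,4): δ = 6.47°  ✓
  (1,5): δ = 55.60°  ·
  (2,3): δ = 115.83°  ·
  (2,4): δ = 85.06°  ·
  (2,5): δ = 23.00°  ·
  (3,4): δ = 149.23°  ·
  (3,5): δ = 87.17°  ·
  (4,5): δ = 117.94°  ·
antipodal pairs: 2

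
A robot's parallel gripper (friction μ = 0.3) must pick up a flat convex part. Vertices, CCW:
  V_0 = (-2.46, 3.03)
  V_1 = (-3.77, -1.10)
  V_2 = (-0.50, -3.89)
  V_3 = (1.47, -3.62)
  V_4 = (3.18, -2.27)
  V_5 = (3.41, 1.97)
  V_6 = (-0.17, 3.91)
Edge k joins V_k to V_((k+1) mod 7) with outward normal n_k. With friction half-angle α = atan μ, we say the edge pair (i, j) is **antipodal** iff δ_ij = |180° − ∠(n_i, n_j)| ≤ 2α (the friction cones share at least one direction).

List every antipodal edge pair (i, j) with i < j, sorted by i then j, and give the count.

count = 4; pairs: (0,4), (1,5), (2,6), (3,6)

α = atan 0.3 = 16.70°;  2α = 33.40°
n_0 = (-0.9532, +0.3023)
n_1 = (-0.6491, -0.7607)
n_2 = (+0.1358, -0.9907)
n_3 = (+0.6196, -0.7849)
n_4 = (+0.9985, -0.0542)
n_5 = (+0.4764, +0.8792)
n_6 = (-0.3587, +0.9335)
  (0,1): δ = 112.87°  ·
  (0,2): δ = 64.60°  ·
  (0,3): δ = 34.11°  ·
  (0,4): δ = 14.49°  ✓
  (0,5): δ = 79.15°  ·
  (0,6): δ = 128.62°  ·
  (1,2): δ = 131.72°  ·
  (1,3): δ = 101.24°  ·
  (1,4): δ = 52.63°  ·
  (1,5): δ = 12.02°  ✓
  (1,6): δ = 61.49°  ·
  (2,3): δ = 149.51°  ·
  (2,4): δ = 100.91°  ·
  (2,5): δ = 36.26°  ·
  (2,6): δ = 13.22°  ✓
  (3,4): δ = 131.40°  ·
  (3,5): δ = 66.74°  ·
  (3,6): δ = 17.27°  ✓
  (4,5): δ = 115.35°  ·
  (4,6): δ = 65.87°  ·
  (5,6): δ = 130.53°  ·
antipodal pairs: 4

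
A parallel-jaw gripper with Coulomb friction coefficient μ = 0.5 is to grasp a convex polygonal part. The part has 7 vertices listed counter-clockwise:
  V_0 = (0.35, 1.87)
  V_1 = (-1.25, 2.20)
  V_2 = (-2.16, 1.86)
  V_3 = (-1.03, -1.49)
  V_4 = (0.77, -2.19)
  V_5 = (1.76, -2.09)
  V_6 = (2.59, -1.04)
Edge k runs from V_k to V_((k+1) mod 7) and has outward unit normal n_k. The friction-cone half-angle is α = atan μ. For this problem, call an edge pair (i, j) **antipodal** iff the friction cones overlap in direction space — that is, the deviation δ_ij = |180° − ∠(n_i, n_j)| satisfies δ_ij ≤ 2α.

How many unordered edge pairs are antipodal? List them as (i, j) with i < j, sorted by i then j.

count = 7; pairs: (0,3), (0,4), (1,3), (1,4), (1,5), (2,6), (3,6)

α = atan 0.5 = 26.57°;  2α = 53.13°
n_0 = (+0.2020, +0.9794)
n_1 = (-0.3500, +0.9368)
n_2 = (-0.9475, -0.3196)
n_3 = (-0.3624, -0.9320)
n_4 = (+0.1005, -0.9949)
n_5 = (+0.7845, -0.6201)
n_6 = (+0.7924, +0.6100)
  (0,1): δ = 147.86°  ·
  (0,2): δ = 59.71°  ·
  (0,3): δ = 9.60°  ✓
  (0,4): δ = 17.42°  ✓
  (0,5): δ = 63.33°  ·
  (0,6): δ = 139.24°  ·
  (1,2): δ = 91.85°  ·
  (1,3): δ = 41.74°  ✓
  (1,4): δ = 14.72°  ✓
  (1,5): δ = 31.19°  ✓
  (1,6): δ = 107.10°  ·
  (2,3): δ = 129.89°  ·
  (2,4): δ = 102.87°  ·
  (2,5): δ = 56.97°  ·
  (2,6): δ = 18.95°  ✓
  (3,4): δ = 152.98°  ·
  (3,5): δ = 107.08°  ·
  (3,6): δ = 31.16°  ✓
  (4,5): δ = 134.09°  ·
  (4,6): δ = 58.18°  ·
  (5,6): δ = 104.09°  ·
antipodal pairs: 7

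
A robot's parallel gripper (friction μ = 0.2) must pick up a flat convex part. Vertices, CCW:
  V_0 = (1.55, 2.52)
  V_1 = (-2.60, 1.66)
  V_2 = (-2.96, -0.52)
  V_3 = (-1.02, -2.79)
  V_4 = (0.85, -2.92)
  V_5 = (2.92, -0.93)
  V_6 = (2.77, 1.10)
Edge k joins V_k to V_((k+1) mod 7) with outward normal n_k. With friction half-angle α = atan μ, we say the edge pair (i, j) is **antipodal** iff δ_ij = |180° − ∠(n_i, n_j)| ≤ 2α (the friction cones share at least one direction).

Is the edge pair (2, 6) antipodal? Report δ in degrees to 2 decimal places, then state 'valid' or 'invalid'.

α = atan 0.2 = 11.31°;  2α = 22.62°
edge 2: e_2 = (+1.94, -2.27);  n_2 = (-0.7602, -0.6497)
edge 6: e_6 = (-1.22, +1.42);  n_6 = (+0.7585, +0.6517)
∠(n_2, n_6) = 179.85°
δ = |180° − 179.85°| = 0.15°
0.15° ≤ 2α = 22.62°  →  valid

δ = 0.15°, valid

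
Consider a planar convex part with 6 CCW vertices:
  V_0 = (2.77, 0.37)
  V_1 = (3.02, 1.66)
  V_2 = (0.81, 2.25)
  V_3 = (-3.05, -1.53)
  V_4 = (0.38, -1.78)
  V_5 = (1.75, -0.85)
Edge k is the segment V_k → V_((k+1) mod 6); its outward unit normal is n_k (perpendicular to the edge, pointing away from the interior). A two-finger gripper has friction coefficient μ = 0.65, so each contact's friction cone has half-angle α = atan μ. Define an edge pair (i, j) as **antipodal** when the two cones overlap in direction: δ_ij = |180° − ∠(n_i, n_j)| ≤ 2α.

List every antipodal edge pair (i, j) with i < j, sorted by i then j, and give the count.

α = atan 0.65 = 33.02°;  2α = 66.05°
n_0 = (+0.9817, -0.1903)
n_1 = (+0.2579, +0.9662)
n_2 = (-0.6997, +0.7145)
n_3 = (-0.0727, -0.9974)
n_4 = (+0.5616, -0.8274)
n_5 = (+0.7672, -0.6414)
  (0,1): δ = 93.98°  ·
  (0,2): δ = 34.63°  ✓
  (0,3): δ = 96.80°  ·
  (0,4): δ = 135.14°  ·
  (0,5): δ = 151.07°  ·
  (1,2): δ = 120.65°  ·
  (1,3): δ = 10.78°  ✓
  (1,4): δ = 49.12°  ✓
  (1,5): δ = 65.05°  ✓
  (2,3): δ = 48.57°  ✓
  (2,4): δ = 10.23°  ✓
  (2,5): δ = 5.70°  ✓
  (3,4): δ = 141.66°  ·
  (3,5): δ = 125.73°  ·
  (4,5): δ = 164.07°  ·
antipodal pairs: 7

count = 7; pairs: (0,2), (1,3), (1,4), (1,5), (2,3), (2,4), (2,5)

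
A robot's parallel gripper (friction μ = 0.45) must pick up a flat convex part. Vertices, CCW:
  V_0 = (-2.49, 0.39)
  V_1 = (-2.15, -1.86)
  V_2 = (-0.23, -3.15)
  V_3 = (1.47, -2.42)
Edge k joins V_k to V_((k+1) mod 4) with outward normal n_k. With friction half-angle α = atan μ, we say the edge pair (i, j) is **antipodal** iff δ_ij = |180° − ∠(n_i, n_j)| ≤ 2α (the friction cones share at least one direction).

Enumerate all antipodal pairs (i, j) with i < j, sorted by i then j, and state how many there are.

α = atan 0.45 = 24.23°;  2α = 48.46°
n_0 = (-0.9888, -0.1494)
n_1 = (-0.5577, -0.8300)
n_2 = (+0.3946, -0.9189)
n_3 = (+0.5787, +0.8155)
  (0,1): δ = 132.49°  ·
  (0,2): δ = 75.35°  ·
  (0,3): δ = 46.05°  ✓
  (1,2): δ = 122.86°  ·
  (1,3): δ = 1.46°  ✓
  (2,3): δ = 58.60°  ·
antipodal pairs: 2

count = 2; pairs: (0,3), (1,3)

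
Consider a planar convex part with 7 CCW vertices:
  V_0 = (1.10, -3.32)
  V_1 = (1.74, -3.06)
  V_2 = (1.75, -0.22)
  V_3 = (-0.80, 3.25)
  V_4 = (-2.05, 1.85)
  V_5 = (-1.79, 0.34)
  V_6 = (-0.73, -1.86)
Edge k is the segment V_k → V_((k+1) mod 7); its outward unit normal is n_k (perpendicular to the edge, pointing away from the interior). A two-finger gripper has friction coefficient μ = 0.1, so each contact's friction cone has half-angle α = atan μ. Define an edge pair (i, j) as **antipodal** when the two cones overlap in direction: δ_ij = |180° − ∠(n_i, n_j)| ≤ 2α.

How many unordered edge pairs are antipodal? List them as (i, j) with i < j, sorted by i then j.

count = 2; pairs: (1,4), (2,5)

α = atan 0.1 = 5.71°;  2α = 11.42°
n_0 = (+0.3764, -0.9265)
n_1 = (+1.0000, -0.0035)
n_2 = (+0.8058, +0.5922)
n_3 = (-0.7459, +0.6660)
n_4 = (-0.9855, -0.1697)
n_5 = (-0.9009, -0.4341)
n_6 = (-0.6237, -0.7817)
  (0,1): δ = 112.31°  ·
  (0,2): δ = 75.80°  ·
  (0,3): δ = 26.13°  ·
  (0,4): δ = 77.66°  ·
  (0,5): δ = 93.62°  ·
  (0,6): δ = 119.31°  ·
  (1,2): δ = 143.49°  ·
  (1,3): δ = 41.56°  ·
  (1,4): δ = 9.97°  ✓
  (1,5): δ = 25.93°  ·
  (1,6): δ = 51.62°  ·
  (2,3): δ = 78.07°  ·
  (2,4): δ = 26.54°  ·
  (2,5): δ = 10.59°  ✓
  (2,6): δ = 15.11°  ·
  (3,4): δ = 128.47°  ·
  (3,5): δ = 112.51°  ·
  (3,6): δ = 86.82°  ·
  (4,5): δ = 164.04°  ·
  (4,6): δ = 138.35°  ·
  (5,6): δ = 154.31°  ·
antipodal pairs: 2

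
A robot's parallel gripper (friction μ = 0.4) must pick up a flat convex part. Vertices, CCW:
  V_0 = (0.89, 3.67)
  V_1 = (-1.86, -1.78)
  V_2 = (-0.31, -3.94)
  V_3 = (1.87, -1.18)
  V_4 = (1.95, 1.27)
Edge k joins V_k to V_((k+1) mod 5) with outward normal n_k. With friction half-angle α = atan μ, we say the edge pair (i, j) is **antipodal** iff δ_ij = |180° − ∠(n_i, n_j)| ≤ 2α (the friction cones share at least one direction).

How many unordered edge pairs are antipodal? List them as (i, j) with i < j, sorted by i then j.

α = atan 0.4 = 21.80°;  2α = 43.60°
n_0 = (-0.8928, +0.4505)
n_1 = (-0.8125, -0.5830)
n_2 = (+0.7847, -0.6198)
n_3 = (+0.9995, -0.0326)
n_4 = (+0.9148, +0.4040)
  (0,1): δ = 117.56°  ·
  (0,2): δ = 11.53°  ✓
  (0,3): δ = 24.90°  ✓
  (0,4): δ = 50.60°  ·
  (1,2): δ = 73.97°  ·
  (1,3): δ = 37.53°  ✓
  (1,4): δ = 11.83°  ✓
  (2,3): δ = 143.57°  ·
  (2,4): δ = 117.87°  ·
  (3,4): δ = 154.30°  ·
antipodal pairs: 4

count = 4; pairs: (0,2), (0,3), (1,3), (1,4)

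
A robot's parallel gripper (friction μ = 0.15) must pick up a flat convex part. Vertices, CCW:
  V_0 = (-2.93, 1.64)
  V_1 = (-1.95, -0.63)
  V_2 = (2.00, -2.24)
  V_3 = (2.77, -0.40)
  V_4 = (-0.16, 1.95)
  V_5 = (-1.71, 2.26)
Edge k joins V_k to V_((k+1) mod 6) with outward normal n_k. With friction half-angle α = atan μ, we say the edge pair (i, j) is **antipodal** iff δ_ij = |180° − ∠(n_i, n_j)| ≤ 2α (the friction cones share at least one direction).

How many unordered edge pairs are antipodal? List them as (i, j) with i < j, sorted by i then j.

α = atan 0.15 = 8.53°;  2α = 17.06°
n_0 = (-0.9181, -0.3964)
n_1 = (-0.3774, -0.9260)
n_2 = (+0.9225, -0.3860)
n_3 = (+0.6257, +0.7801)
n_4 = (+0.1961, +0.9806)
n_5 = (-0.4530, +0.8915)
  (0,1): δ = 135.53°  ·
  (0,2): δ = 46.06°  ·
  (0,3): δ = 27.92°  ·
  (0,4): δ = 55.34°  ·
  (0,5): δ = 93.59°  ·
  (1,2): δ = 90.53°  ·
  (1,3): δ = 16.56°  ✓
  (1,4): δ = 10.87°  ✓
  (1,5): δ = 49.12°  ·
  (2,3): δ = 106.02°  ·
  (2,4): δ = 78.60°  ·
  (2,5): δ = 40.35°  ·
  (3,4): δ = 152.58°  ·
  (3,5): δ = 114.33°  ·
  (4,5): δ = 141.75°  ·
antipodal pairs: 2

count = 2; pairs: (1,3), (1,4)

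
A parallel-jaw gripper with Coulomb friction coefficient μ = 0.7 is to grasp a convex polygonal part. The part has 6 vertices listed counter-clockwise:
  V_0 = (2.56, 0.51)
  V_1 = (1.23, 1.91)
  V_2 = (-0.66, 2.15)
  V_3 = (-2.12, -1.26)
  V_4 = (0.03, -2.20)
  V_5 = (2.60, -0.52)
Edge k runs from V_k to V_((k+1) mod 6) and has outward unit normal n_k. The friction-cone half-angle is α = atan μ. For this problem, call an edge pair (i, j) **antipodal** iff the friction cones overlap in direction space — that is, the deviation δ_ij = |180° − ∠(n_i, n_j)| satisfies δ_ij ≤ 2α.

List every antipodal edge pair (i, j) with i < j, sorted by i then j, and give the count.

count = 7; pairs: (0,2), (0,3), (1,3), (1,4), (2,4), (2,5), (3,5)

α = atan 0.7 = 34.99°;  2α = 69.98°
n_0 = (+0.7250, +0.6887)
n_1 = (+0.1260, +0.9920)
n_2 = (-0.9193, +0.3936)
n_3 = (-0.4006, -0.9163)
n_4 = (+0.5472, -0.8370)
n_5 = (+0.9992, +0.0388)
  (0,1): δ = 140.77°  ·
  (0,2): δ = 66.71°  ✓
  (0,3): δ = 22.85°  ✓
  (0,4): δ = 79.64°  ·
  (0,5): δ = 138.69°  ·
  (1,2): δ = 105.94°  ·
  (1,3): δ = 16.38°  ✓
  (1,4): δ = 40.41°  ✓
  (1,5): δ = 99.46°  ·
  (2,3): δ = 90.44°  ·
  (2,4): δ = 33.65°  ✓
  (2,5): δ = 25.40°  ✓
  (3,4): δ = 123.21°  ·
  (3,5): δ = 64.16°  ✓
  (4,5): δ = 120.95°  ·
antipodal pairs: 7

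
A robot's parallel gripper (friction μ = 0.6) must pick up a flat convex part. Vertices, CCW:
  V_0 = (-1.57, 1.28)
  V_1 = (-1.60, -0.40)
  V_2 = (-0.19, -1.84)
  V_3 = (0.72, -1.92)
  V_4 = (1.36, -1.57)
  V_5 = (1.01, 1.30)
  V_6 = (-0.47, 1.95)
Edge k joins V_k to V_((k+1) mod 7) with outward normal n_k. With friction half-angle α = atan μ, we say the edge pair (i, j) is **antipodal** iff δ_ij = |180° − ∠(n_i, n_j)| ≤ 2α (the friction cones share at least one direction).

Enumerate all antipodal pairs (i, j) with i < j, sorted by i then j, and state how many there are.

α = atan 0.6 = 30.96°;  2α = 61.93°
n_0 = (-0.9998, +0.0179)
n_1 = (-0.7145, -0.6996)
n_2 = (-0.0876, -0.9962)
n_3 = (+0.4798, -0.8774)
n_4 = (+0.9926, +0.1211)
n_5 = (+0.4021, +0.9156)
n_6 = (-0.5202, +0.8540)
  (0,1): δ = 134.58°  ·
  (0,2): δ = 94.00°  ·
  (0,3): δ = 60.30°  ✓
  (0,4): δ = 7.98°  ✓
  (0,5): δ = 67.31°  ·
  (0,6): δ = 122.37°  ·
  (1,2): δ = 139.42°  ·
  (1,3): δ = 105.72°  ·
  (1,4): δ = 37.44°  ✓
  (1,5): δ = 21.89°  ✓
  (1,6): δ = 76.95°  ·
  (2,3): δ = 146.30°  ·
  (2,4): δ = 78.02°  ·
  (2,5): δ = 18.69°  ✓
  (2,6): δ = 36.37°  ✓
  (3,4): δ = 111.72°  ·
  (3,5): δ = 52.38°  ✓
  (3,6): δ = 2.67°  ✓
  (4,5): δ = 120.66°  ·
  (4,6): δ = 65.61°  ·
  (5,6): δ = 124.94°  ·
antipodal pairs: 8

count = 8; pairs: (0,3), (0,4), (1,4), (1,5), (2,5), (2,6), (3,5), (3,6)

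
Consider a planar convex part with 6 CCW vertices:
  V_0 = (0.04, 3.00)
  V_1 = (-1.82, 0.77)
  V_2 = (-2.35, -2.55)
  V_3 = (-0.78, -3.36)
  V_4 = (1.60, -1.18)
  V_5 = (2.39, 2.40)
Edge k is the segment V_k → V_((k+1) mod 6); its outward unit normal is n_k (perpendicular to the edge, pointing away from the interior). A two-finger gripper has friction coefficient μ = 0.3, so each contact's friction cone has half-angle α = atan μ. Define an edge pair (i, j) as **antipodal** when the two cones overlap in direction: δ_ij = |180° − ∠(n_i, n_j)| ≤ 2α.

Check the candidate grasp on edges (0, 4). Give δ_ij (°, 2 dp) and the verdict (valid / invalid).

δ = 27.39°, valid

α = atan 0.3 = 16.70°;  2α = 33.40°
edge 0: e_0 = (-1.86, -2.23);  n_0 = (-0.7679, +0.6405)
edge 4: e_4 = (+0.79, +3.58);  n_4 = (+0.9765, -0.2155)
∠(n_0, n_4) = 152.61°
δ = |180° − 152.61°| = 27.39°
27.39° ≤ 2α = 33.40°  →  valid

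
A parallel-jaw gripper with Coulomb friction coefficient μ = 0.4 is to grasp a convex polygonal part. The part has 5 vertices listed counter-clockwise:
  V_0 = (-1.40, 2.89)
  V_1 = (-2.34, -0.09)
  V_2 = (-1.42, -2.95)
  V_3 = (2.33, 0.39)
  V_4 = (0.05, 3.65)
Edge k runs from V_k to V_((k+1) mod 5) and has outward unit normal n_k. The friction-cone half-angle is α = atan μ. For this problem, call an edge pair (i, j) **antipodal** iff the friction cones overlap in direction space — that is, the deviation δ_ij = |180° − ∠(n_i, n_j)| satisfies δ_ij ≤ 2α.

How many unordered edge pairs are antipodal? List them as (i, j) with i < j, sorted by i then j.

count = 3; pairs: (0,2), (1,3), (2,4)

α = atan 0.4 = 21.80°;  2α = 43.60°
n_0 = (-0.9537, +0.3008)
n_1 = (-0.9520, -0.3062)
n_2 = (+0.6651, -0.7467)
n_3 = (+0.8195, +0.5731)
n_4 = (-0.4642, +0.8857)
  (0,1): δ = 144.66°  ·
  (0,2): δ = 30.80°  ✓
  (0,3): δ = 52.48°  ·
  (0,4): δ = 135.17°  ·
  (1,2): δ = 66.14°  ·
  (1,3): δ = 17.14°  ✓
  (1,4): δ = 99.83°  ·
  (2,3): δ = 96.72°  ·
  (2,4): δ = 14.03°  ✓
  (3,4): δ = 97.31°  ·
antipodal pairs: 3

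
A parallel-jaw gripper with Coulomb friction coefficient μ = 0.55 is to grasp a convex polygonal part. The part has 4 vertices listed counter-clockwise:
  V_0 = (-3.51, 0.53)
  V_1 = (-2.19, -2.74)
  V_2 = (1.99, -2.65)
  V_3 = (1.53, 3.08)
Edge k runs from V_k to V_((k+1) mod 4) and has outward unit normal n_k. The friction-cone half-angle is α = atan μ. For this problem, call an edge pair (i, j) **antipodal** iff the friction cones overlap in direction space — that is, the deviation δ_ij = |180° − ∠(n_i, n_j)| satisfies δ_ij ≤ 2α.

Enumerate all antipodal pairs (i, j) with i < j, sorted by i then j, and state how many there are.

α = atan 0.55 = 28.81°;  2α = 57.62°
n_0 = (-0.9273, -0.3743)
n_1 = (+0.0215, -0.9998)
n_2 = (+0.9968, +0.0800)
n_3 = (-0.4515, +0.8923)
  (0,1): δ = 110.75°  ·
  (0,2): δ = 17.39°  ✓
  (0,3): δ = 94.85°  ·
  (1,2): δ = 86.64°  ·
  (1,3): δ = 25.60°  ✓
  (2,3): δ = 67.75°  ·
antipodal pairs: 2

count = 2; pairs: (0,2), (1,3)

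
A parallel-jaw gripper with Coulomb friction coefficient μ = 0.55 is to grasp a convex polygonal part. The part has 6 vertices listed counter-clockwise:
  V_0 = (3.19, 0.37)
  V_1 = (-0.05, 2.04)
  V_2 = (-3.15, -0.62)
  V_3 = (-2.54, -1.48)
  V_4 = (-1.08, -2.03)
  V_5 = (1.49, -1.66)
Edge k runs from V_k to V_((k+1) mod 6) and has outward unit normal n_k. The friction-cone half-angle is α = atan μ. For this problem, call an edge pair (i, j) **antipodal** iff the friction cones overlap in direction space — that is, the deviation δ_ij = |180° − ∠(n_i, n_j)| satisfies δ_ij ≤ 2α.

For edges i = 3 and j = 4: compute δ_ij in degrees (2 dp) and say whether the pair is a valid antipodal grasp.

α = atan 0.55 = 28.81°;  2α = 57.62°
edge 3: e_3 = (+1.46, -0.55);  n_3 = (-0.3525, -0.9358)
edge 4: e_4 = (+2.57, +0.37);  n_4 = (+0.1425, -0.9898)
∠(n_3, n_4) = 28.83°
δ = |180° − 28.83°| = 151.17°
151.17° > 2α = 57.62°  →  invalid

δ = 151.17°, invalid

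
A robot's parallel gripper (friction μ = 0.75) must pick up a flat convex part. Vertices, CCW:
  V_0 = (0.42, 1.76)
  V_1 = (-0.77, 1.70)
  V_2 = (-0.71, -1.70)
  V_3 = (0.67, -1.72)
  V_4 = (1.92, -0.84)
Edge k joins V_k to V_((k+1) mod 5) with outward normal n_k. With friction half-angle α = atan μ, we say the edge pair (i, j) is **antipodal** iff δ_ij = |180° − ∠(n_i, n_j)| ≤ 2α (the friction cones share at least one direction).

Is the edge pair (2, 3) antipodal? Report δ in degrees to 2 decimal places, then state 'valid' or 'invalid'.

δ = 144.02°, invalid

α = atan 0.75 = 36.87°;  2α = 73.74°
edge 2: e_2 = (+1.38, -0.02);  n_2 = (-0.0145, -0.9999)
edge 3: e_3 = (+1.25, +0.88);  n_3 = (+0.5757, -0.8177)
∠(n_2, n_3) = 35.98°
δ = |180° − 35.98°| = 144.02°
144.02° > 2α = 73.74°  →  invalid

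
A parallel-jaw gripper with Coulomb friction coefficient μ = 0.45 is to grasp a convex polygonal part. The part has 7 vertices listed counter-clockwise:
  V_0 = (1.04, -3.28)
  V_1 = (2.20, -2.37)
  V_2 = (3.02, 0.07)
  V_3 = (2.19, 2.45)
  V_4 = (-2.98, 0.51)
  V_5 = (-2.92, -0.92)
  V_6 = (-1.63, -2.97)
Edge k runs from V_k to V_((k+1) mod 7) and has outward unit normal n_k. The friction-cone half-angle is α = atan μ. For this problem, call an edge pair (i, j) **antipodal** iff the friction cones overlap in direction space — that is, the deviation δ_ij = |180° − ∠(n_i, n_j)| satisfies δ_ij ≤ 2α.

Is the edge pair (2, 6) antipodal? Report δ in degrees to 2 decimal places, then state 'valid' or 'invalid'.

α = atan 0.45 = 24.23°;  2α = 48.46°
edge 2: e_2 = (-0.83, +2.38);  n_2 = (+0.9442, +0.3293)
edge 6: e_6 = (+2.67, -0.31);  n_6 = (-0.1153, -0.9933)
∠(n_2, n_6) = 115.85°
δ = |180° − 115.85°| = 64.15°
64.15° > 2α = 48.46°  →  invalid

δ = 64.15°, invalid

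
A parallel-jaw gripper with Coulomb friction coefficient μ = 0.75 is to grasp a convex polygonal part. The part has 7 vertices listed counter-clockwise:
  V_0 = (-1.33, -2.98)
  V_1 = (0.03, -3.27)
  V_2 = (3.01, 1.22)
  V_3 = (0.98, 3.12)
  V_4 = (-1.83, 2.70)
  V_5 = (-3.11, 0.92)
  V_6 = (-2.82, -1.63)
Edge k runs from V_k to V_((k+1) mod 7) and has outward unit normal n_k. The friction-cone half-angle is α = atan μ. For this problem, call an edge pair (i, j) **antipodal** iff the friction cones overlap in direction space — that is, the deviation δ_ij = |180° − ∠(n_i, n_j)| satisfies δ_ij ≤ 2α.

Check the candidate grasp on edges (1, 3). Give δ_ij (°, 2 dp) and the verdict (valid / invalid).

α = atan 0.75 = 36.87°;  2α = 73.74°
edge 1: e_1 = (+2.98, +4.49);  n_1 = (+0.8332, -0.5530)
edge 3: e_3 = (-2.81, -0.42);  n_3 = (-0.1478, +0.9890)
∠(n_1, n_3) = 132.07°
δ = |180° − 132.07°| = 47.93°
47.93° ≤ 2α = 73.74°  →  valid

δ = 47.93°, valid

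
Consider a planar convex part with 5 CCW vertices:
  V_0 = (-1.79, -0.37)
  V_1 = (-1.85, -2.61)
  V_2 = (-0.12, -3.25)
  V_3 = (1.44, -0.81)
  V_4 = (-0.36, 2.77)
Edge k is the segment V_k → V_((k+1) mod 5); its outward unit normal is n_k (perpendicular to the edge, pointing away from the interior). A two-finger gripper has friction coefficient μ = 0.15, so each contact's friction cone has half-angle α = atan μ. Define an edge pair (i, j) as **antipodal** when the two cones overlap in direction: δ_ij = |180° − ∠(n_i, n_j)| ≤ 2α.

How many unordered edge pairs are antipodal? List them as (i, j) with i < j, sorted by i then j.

α = atan 0.15 = 8.53°;  2α = 17.06°
n_0 = (-0.9996, +0.0268)
n_1 = (-0.3470, -0.9379)
n_2 = (+0.8425, -0.5387)
n_3 = (+0.8934, +0.4492)
n_4 = (-0.9101, +0.4145)
  (0,1): δ = 108.77°  ·
  (0,2): δ = 31.06°  ·
  (0,3): δ = 28.23°  ·
  (0,4): δ = 157.05°  ·
  (1,2): δ = 102.29°  ·
  (1,3): δ = 43.01°  ·
  (1,4): δ = 85.82°  ·
  (2,3): δ = 120.71°  ·
  (2,4): δ = 8.11°  ✓
  (3,4): δ = 51.18°  ·
antipodal pairs: 1

count = 1; pairs: (2,4)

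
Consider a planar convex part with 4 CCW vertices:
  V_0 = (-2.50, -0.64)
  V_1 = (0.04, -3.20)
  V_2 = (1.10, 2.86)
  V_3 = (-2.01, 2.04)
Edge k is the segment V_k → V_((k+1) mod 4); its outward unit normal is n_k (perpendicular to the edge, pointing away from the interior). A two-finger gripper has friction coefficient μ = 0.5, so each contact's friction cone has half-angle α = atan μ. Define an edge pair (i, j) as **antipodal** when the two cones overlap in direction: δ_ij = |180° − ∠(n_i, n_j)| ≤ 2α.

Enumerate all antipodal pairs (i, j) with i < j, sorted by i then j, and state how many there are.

count = 1; pairs: (1,3)

α = atan 0.5 = 26.57°;  2α = 53.13°
n_0 = (-0.7099, -0.7043)
n_1 = (+0.9850, -0.1723)
n_2 = (-0.2550, +0.9670)
n_3 = (-0.9837, +0.1799)
  (0,1): δ = 54.70°  ·
  (0,2): δ = 60.00°  ·
  (0,3): δ = 124.86°  ·
  (1,2): δ = 65.31°  ·
  (1,3): δ = 0.44°  ✓
  (2,3): δ = 115.13°  ·
antipodal pairs: 1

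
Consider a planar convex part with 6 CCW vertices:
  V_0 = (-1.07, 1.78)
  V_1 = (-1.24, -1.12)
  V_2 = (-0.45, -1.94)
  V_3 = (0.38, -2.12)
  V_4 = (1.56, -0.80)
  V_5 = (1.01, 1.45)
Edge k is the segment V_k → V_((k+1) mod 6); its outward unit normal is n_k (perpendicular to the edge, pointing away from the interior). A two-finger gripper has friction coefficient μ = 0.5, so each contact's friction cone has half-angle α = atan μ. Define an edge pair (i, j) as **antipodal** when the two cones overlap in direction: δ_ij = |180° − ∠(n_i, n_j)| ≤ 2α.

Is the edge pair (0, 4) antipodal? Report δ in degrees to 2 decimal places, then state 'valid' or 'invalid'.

δ = 17.09°, valid

α = atan 0.5 = 26.57°;  2α = 53.13°
edge 0: e_0 = (-0.17, -2.90);  n_0 = (-0.9983, +0.0585)
edge 4: e_4 = (-0.55, +2.25);  n_4 = (+0.9714, +0.2375)
∠(n_0, n_4) = 162.91°
δ = |180° − 162.91°| = 17.09°
17.09° ≤ 2α = 53.13°  →  valid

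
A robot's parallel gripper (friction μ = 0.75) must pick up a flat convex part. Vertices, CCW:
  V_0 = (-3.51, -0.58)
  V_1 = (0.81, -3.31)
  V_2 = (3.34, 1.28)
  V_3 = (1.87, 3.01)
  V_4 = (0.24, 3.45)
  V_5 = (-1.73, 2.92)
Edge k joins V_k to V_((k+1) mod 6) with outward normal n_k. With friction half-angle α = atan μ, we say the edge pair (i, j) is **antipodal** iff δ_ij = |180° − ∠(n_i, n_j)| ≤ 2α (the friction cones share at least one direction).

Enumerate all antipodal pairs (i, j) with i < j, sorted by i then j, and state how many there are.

α = atan 0.75 = 36.87°;  2α = 73.74°
n_0 = (-0.5342, -0.8453)
n_1 = (+0.8758, -0.4827)
n_2 = (+0.7620, +0.6475)
n_3 = (+0.2606, +0.9654)
n_4 = (-0.2598, +0.9657)
n_5 = (-0.8914, +0.4533)
  (0,1): δ = 86.57°  ·
  (0,2): δ = 17.35°  ✓
  (0,3): δ = 17.18°  ✓
  (0,4): δ = 47.35°  ✓
  (0,5): δ = 95.33°  ·
  (1,2): δ = 110.78°  ·
  (1,3): δ = 76.24°  ·
  (1,4): δ = 46.08°  ✓
  (1,5): δ = 1.91°  ✓
  (2,3): δ = 145.46°  ·
  (2,4): δ = 115.30°  ·
  (2,5): δ = 67.31°  ✓
  (3,4): δ = 149.84°  ·
  (3,5): δ = 101.85°  ·
  (4,5): δ = 132.01°  ·
antipodal pairs: 6

count = 6; pairs: (0,2), (0,3), (0,4), (1,4), (1,5), (2,5)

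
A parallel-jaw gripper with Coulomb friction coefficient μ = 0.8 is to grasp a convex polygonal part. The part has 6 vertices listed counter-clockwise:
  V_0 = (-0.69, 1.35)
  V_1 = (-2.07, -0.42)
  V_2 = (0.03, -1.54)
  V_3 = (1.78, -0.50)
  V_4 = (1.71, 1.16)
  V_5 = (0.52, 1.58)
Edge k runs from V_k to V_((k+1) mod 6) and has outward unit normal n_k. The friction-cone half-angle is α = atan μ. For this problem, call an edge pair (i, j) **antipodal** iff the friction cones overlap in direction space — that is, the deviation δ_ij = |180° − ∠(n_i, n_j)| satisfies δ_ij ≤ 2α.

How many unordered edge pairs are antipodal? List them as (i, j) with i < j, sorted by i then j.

count = 7; pairs: (0,2), (0,3), (1,3), (1,4), (1,5), (2,4), (2,5)

α = atan 0.8 = 38.66°;  2α = 77.32°
n_0 = (-0.7886, +0.6149)
n_1 = (-0.4706, -0.8824)
n_2 = (+0.5109, -0.8597)
n_3 = (+0.9991, +0.0421)
n_4 = (+0.3328, +0.9430)
n_5 = (-0.1867, +0.9824)
  (0,1): δ = 80.13°  ·
  (0,2): δ = 21.34°  ✓
  (0,3): δ = 40.36°  ✓
  (0,4): δ = 108.50°  ·
  (0,5): δ = 138.70°  ·
  (1,2): δ = 121.21°  ·
  (1,3): δ = 59.51°  ✓
  (1,4): δ = 8.63°  ✓
  (1,5): δ = 38.84°  ✓
  (2,3): δ = 118.31°  ·
  (2,4): δ = 50.16°  ✓
  (2,5): δ = 19.96°  ✓
  (3,4): δ = 111.85°  ·
  (3,5): δ = 81.65°  ·
  (4,5): δ = 149.80°  ·
antipodal pairs: 7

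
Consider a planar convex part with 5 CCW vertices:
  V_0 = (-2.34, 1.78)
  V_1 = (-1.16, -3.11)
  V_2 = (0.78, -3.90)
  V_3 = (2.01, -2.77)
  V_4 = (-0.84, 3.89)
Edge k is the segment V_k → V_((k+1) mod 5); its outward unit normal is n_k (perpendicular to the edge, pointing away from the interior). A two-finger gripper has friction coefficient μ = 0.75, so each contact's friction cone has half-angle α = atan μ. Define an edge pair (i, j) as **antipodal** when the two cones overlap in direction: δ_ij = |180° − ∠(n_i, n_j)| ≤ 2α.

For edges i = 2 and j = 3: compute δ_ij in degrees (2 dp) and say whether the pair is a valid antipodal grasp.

α = atan 0.75 = 36.87°;  2α = 73.74°
edge 2: e_2 = (+1.23, +1.13);  n_2 = (+0.6765, -0.7364)
edge 3: e_3 = (-2.85, +6.66);  n_3 = (+0.9194, +0.3934)
∠(n_2, n_3) = 70.59°
δ = |180° − 70.59°| = 109.41°
109.41° > 2α = 73.74°  →  invalid

δ = 109.41°, invalid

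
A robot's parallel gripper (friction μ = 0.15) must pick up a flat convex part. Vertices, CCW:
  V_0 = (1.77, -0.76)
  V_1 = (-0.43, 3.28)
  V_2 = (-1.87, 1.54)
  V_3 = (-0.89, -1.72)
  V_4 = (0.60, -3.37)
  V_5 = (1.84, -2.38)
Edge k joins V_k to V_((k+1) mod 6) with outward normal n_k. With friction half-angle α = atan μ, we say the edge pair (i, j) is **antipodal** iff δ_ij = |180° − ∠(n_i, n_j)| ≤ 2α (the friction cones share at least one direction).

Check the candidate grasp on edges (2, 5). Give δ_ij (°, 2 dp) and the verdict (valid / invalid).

δ = 14.26°, valid

α = atan 0.15 = 8.53°;  2α = 17.06°
edge 2: e_2 = (+0.98, -3.26);  n_2 = (-0.9577, -0.2879)
edge 5: e_5 = (-0.07, +1.62);  n_5 = (+0.9991, +0.0432)
∠(n_2, n_5) = 165.74°
δ = |180° − 165.74°| = 14.26°
14.26° ≤ 2α = 17.06°  →  valid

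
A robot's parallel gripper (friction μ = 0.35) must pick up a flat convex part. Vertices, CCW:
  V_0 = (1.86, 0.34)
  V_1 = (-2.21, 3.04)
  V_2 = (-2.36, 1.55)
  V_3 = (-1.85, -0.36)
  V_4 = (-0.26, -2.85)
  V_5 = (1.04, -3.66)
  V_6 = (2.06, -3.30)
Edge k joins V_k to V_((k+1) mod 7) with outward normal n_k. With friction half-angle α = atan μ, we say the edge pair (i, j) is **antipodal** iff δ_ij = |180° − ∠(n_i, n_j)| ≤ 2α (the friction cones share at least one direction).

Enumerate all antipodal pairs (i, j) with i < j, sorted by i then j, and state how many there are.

count = 5; pairs: (0,3), (0,4), (1,6), (2,6), (3,6)

α = atan 0.35 = 19.29°;  2α = 38.58°
n_0 = (+0.5528, +0.8333)
n_1 = (-0.9950, +0.1002)
n_2 = (-0.9662, -0.2580)
n_3 = (-0.8428, -0.5382)
n_4 = (-0.5288, -0.8487)
n_5 = (+0.3328, -0.9430)
n_6 = (+0.9985, +0.0549)
  (0,1): δ = 62.19°  ·
  (0,2): δ = 41.49°  ·
  (0,3): δ = 23.88°  ✓
  (0,4): δ = 1.63°  ✓
  (0,5): δ = 53.00°  ·
  (0,6): δ = 126.70°  ·
  (1,2): δ = 159.30°  ·
  (1,3): δ = 141.69°  ·
  (1,4): δ = 116.18°  ·
  (1,5): δ = 64.81°  ·
  (1,6): δ = 8.89°  ✓
  (2,3): δ = 162.39°  ·
  (2,4): δ = 136.88°  ·
  (2,5): δ = 85.51°  ·
  (2,6): δ = 11.81°  ✓
  (3,4): δ = 154.49°  ·
  (3,5): δ = 103.12°  ·
  (3,6): δ = 29.42°  ✓
  (4,5): δ = 128.63°  ·
  (4,6): δ = 54.93°  ·
  (5,6): δ = 106.30°  ·
antipodal pairs: 5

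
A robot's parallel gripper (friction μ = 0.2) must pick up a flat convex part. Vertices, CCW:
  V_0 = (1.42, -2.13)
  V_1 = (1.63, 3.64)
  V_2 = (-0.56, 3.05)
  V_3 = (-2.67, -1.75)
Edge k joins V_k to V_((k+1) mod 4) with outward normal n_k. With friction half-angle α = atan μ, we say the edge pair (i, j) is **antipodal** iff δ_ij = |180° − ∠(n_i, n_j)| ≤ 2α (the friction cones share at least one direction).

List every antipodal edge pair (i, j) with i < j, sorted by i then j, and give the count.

α = atan 0.2 = 11.31°;  2α = 22.62°
n_0 = (+0.9993, -0.0364)
n_1 = (-0.2601, +0.9656)
n_2 = (-0.9155, +0.4024)
n_3 = (-0.0925, -0.9957)
  (0,1): δ = 72.84°  ·
  (0,2): δ = 21.65°  ✓
  (0,3): δ = 86.78°  ·
  (1,2): δ = 128.81°  ·
  (1,3): δ = 20.39°  ✓
  (2,3): δ = 71.58°  ·
antipodal pairs: 2

count = 2; pairs: (0,2), (1,3)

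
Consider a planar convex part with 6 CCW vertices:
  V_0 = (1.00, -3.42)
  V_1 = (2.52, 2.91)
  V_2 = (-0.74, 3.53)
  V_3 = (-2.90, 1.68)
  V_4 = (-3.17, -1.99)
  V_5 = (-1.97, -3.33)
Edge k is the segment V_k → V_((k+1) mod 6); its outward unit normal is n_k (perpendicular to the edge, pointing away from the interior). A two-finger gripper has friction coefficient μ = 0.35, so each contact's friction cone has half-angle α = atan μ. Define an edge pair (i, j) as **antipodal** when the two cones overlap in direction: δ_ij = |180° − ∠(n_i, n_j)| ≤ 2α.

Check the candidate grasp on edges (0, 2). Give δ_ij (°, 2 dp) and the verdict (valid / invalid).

α = atan 0.35 = 19.29°;  2α = 38.58°
edge 0: e_0 = (+1.52, +6.33);  n_0 = (+0.9724, -0.2335)
edge 2: e_2 = (-2.16, -1.85);  n_2 = (-0.6505, +0.7595)
∠(n_0, n_2) = 144.08°
δ = |180° − 144.08°| = 35.92°
35.92° ≤ 2α = 38.58°  →  valid

δ = 35.92°, valid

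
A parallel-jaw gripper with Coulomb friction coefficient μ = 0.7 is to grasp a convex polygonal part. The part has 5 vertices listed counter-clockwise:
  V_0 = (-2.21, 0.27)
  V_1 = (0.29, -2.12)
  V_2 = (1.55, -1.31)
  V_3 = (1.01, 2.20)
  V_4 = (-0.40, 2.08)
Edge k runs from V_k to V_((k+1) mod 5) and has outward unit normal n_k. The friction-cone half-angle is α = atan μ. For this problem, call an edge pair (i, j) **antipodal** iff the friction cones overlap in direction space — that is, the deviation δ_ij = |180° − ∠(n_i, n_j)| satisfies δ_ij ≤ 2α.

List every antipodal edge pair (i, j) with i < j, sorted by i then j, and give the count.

count = 5; pairs: (0,2), (0,3), (1,3), (1,4), (2,4)

α = atan 0.7 = 34.99°;  2α = 69.98°
n_0 = (-0.6910, -0.7228)
n_1 = (+0.5408, -0.8412)
n_2 = (+0.9884, +0.1521)
n_3 = (-0.0848, +0.9964)
n_4 = (-0.7071, +0.7071)
  (0,1): δ = 103.55°  ·
  (0,2): δ = 37.54°  ✓
  (0,3): δ = 48.58°  ✓
  (0,4): δ = 88.71°  ·
  (1,2): δ = 113.99°  ·
  (1,3): δ = 27.87°  ✓
  (1,4): δ = 12.26°  ✓
  (2,3): δ = 93.88°  ·
  (2,4): δ = 53.75°  ✓
  (3,4): δ = 139.86°  ·
antipodal pairs: 5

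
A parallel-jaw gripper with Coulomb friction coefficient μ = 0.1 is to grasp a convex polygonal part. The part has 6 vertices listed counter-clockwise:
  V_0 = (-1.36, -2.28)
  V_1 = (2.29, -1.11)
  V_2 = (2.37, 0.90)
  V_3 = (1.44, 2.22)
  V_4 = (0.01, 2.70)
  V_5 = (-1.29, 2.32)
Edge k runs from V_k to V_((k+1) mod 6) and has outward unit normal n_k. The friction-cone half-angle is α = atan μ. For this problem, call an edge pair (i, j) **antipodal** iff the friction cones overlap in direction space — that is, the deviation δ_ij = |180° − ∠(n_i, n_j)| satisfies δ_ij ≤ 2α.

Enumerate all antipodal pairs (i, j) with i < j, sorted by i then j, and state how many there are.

α = atan 0.1 = 5.71°;  2α = 11.42°
n_0 = (+0.3052, -0.9523)
n_1 = (+0.9992, -0.0398)
n_2 = (+0.8175, +0.5760)
n_3 = (+0.3182, +0.9480)
n_4 = (-0.2806, +0.9598)
n_5 = (-0.9999, +0.0152)
  (0,1): δ = 110.05°  ·
  (0,2): δ = 72.61°  ·
  (0,3): δ = 36.33°  ·
  (0,4): δ = 1.48°  ✓
  (0,5): δ = 71.36°  ·
  (1,2): δ = 142.55°  ·
  (1,3): δ = 106.28°  ·
  (1,4): δ = 71.43°  ·
  (1,5): δ = 1.41°  ✓
  (2,3): δ = 143.72°  ·
  (2,4): δ = 108.87°  ·
  (2,5): δ = 36.04°  ·
  (3,4): δ = 145.15°  ·
  (3,5): δ = 72.32°  ·
  (4,5): δ = 107.17°  ·
antipodal pairs: 2

count = 2; pairs: (0,4), (1,5)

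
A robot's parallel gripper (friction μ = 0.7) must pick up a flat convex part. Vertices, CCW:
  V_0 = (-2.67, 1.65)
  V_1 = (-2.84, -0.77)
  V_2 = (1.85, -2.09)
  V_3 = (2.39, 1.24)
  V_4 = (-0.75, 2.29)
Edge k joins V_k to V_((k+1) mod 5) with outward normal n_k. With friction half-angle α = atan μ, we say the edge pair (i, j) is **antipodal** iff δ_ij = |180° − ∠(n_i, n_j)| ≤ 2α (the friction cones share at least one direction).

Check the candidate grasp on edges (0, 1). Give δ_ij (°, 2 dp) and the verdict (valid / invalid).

δ = 101.70°, invalid

α = atan 0.7 = 34.99°;  2α = 69.98°
edge 0: e_0 = (-0.17, -2.42);  n_0 = (-0.9975, +0.0701)
edge 1: e_1 = (+4.69, -1.32);  n_1 = (-0.2709, -0.9626)
∠(n_0, n_1) = 78.30°
δ = |180° − 78.30°| = 101.70°
101.70° > 2α = 69.98°  →  invalid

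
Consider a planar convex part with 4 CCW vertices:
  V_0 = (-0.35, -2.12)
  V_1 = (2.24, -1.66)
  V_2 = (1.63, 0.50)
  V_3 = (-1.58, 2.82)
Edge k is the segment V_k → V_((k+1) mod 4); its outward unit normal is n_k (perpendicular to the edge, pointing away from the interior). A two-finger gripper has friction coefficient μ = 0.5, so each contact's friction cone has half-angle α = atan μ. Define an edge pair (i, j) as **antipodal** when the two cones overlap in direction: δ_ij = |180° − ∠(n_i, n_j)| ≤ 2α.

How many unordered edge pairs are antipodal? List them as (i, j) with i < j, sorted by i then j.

α = atan 0.5 = 26.57°;  2α = 53.13°
n_0 = (+0.1749, -0.9846)
n_1 = (+0.9624, +0.2718)
n_2 = (+0.5858, +0.8105)
n_3 = (-0.9704, -0.2416)
  (0,1): δ = 84.30°  ·
  (0,2): δ = 45.93°  ✓
  (0,3): δ = 93.91°  ·
  (1,2): δ = 141.63°  ·
  (1,3): δ = 1.79°  ✓
  (2,3): δ = 40.16°  ✓
antipodal pairs: 3

count = 3; pairs: (0,2), (1,3), (2,3)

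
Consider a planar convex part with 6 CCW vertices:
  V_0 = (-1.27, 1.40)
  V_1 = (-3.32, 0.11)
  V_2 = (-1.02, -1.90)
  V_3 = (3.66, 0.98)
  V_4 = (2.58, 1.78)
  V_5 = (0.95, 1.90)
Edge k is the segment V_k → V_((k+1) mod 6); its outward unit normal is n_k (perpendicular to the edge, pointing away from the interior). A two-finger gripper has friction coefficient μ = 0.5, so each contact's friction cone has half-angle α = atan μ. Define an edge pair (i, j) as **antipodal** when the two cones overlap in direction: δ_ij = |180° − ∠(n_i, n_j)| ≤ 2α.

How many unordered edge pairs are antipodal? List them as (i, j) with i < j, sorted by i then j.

α = atan 0.5 = 26.57°;  2α = 53.13°
n_0 = (-0.5326, +0.8464)
n_1 = (-0.6580, -0.7530)
n_2 = (+0.5241, -0.8517)
n_3 = (+0.5952, +0.8036)
n_4 = (+0.0734, +0.9973)
n_5 = (-0.2197, +0.9756)
  (0,1): δ = 73.33°  ·
  (0,2): δ = 0.57°  ✓
  (0,3): δ = 111.29°  ·
  (0,4): δ = 143.61°  ·
  (0,5): δ = 160.51°  ·
  (1,2): δ = 107.24°  ·
  (1,3): δ = 4.62°  ✓
  (1,4): δ = 36.94°  ✓
  (1,5): δ = 53.84°  ·
  (2,3): δ = 68.14°  ·
  (2,4): δ = 35.82°  ✓
  (2,5): δ = 18.91°  ✓
  (3,4): δ = 147.68°  ·
  (3,5): δ = 130.78°  ·
  (4,5): δ = 163.10°  ·
antipodal pairs: 5

count = 5; pairs: (0,2), (1,3), (1,4), (2,4), (2,5)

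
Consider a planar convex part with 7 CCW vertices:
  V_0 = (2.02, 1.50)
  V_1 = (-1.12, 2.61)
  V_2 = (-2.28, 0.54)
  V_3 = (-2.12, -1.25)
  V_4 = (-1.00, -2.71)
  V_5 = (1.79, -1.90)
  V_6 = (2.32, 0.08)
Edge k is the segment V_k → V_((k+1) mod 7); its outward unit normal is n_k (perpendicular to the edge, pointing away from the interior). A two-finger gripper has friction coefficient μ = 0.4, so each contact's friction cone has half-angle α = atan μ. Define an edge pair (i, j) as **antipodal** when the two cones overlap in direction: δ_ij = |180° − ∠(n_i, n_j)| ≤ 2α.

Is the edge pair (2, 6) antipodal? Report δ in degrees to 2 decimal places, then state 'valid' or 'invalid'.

δ = 6.82°, valid

α = atan 0.4 = 21.80°;  2α = 43.60°
edge 2: e_2 = (+0.16, -1.79);  n_2 = (-0.9960, -0.0890)
edge 6: e_6 = (-0.30, +1.42);  n_6 = (+0.9784, +0.2067)
∠(n_2, n_6) = 173.18°
δ = |180° − 173.18°| = 6.82°
6.82° ≤ 2α = 43.60°  →  valid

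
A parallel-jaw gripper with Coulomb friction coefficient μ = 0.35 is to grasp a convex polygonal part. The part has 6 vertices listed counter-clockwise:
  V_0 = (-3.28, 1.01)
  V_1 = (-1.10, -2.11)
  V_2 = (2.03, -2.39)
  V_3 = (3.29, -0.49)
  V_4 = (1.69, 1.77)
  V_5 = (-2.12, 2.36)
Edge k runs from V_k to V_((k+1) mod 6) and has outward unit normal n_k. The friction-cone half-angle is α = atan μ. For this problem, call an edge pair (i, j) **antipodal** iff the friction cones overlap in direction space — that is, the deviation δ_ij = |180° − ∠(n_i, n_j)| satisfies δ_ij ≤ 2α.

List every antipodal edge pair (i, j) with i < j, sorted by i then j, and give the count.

count = 3; pairs: (0,3), (1,4), (2,5)

α = atan 0.35 = 19.29°;  2α = 38.58°
n_0 = (-0.8197, -0.5728)
n_1 = (-0.0891, -0.9960)
n_2 = (+0.8334, -0.5527)
n_3 = (+0.8162, +0.5778)
n_4 = (+0.1530, +0.9882)
n_5 = (-0.7585, +0.6517)
  (0,1): δ = 130.05°  ·
  (0,2): δ = 68.49°  ·
  (0,3): δ = 0.35°  ✓
  (0,4): δ = 46.25°  ·
  (0,5): δ = 104.39°  ·
  (1,2): δ = 118.44°  ·
  (1,3): δ = 49.59°  ·
  (1,4): δ = 3.69°  ✓
  (1,5): δ = 54.44°  ·
  (2,3): δ = 111.15°  ·
  (2,4): δ = 65.25°  ·
  (2,5): δ = 7.12°  ✓
  (3,4): δ = 134.10°  ·
  (3,5): δ = 75.97°  ·
  (4,5): δ = 121.87°  ·
antipodal pairs: 3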